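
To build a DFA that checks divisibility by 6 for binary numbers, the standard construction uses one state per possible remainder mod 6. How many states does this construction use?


Divisibility by 6 is tracked via the remainder mod 6: 0, 1, ..., 5
The construction assigns one state to each remainder
Number of remainders = 6

6


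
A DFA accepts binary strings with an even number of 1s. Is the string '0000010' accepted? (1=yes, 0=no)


DFA has 2 states: q_even (start, accept=yes) and q_odd
Processing string '0000010' character by character:
  Position 0: read '0', 1-count=0 -> q_even (no change)
  Position 1: read '0', 1-count=0 -> q_even (no change)
  Position 2: read '0', 1-count=0 -> q_even (no change)
  Position 3: read '0', 1-count=0 -> q_even (no change)
  Position 4: read '0', 1-count=0 -> q_even (no change)
  Position 5: read '1', 1-count=1 -> q_odd
  Position 6: read '0', 1-count=1 -> q_odd (no change)
Final state: q_odd, total 1s = 1 (odd); the DFA requires an even count -> reject

0


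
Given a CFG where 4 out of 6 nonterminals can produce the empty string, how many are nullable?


Nonterminals: {S, A, B, C, D, E}
A nonterminal is nullable if it can derive epsilon
Counting nullable nonterminals: 4
Total nullable = 4

4


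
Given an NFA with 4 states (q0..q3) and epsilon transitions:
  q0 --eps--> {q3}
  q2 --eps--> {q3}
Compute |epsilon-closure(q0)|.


Starting from q0
Initialize closure = {q0}
Follow epsilon from q0 -> add q3
Final closure: {q0, q3}
Size = 2

2


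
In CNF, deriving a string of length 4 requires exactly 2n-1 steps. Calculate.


Chomsky Normal Form derivation:
String length n = 4
Each step either:
  - Splits a nonterminal into two (n-1 such steps)
  - Converts a nonterminal to terminal (n such steps)
Total = (n-1) + n = 2n - 1
= 2(4) - 1
= 8 - 1
= 7

7


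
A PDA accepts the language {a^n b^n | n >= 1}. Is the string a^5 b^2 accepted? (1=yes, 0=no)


Language requires equal numbers of a's and b's
PDA pushes for each 'a', pops for each 'b'
Number of a's = 5
Number of b's = 2
5 != 2 -> Reject

0


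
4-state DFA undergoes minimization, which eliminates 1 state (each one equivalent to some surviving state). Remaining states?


Original DFA: 4 states
Redundant states removed: 1
Minimized states = original - removed
= 4 - 1
= 3

3


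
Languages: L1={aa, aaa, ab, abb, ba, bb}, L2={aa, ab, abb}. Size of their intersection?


L1 = {aa, aaa, ab, abb, ba, bb}
L2 = {aa, ab, abb}
Checking each string in L1 against L2:
  'aa': in L2? Yes
  'aaa': in L2? No
  'ab': in L2? Yes
  'abb': in L2? Yes
  'ba': in L2? No
  'bb': in L2? No
Intersection = {aa, ab, abb}
|L1 ∩ L2| = 3

3


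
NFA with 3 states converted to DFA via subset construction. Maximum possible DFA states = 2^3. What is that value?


NFA has 3 states
Subset construction: each DFA state = subset of NFA states
Maximum subsets = 2^3
2^3 = 8

8


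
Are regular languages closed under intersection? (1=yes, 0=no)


Regular languages are closed under:
- Union (DFA product construction)
- Intersection (DFA product construction)
- Complement (swap accept/reject states)
- Concatenation (NFA construction)
- Kleene star (NFA construction)
intersection is in this list
Therefore: closed

1


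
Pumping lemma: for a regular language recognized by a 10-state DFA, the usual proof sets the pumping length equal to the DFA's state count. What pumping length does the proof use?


Pumping lemma for regular languages (standard proof):
Take p = |Q|, the number of DFA states.
Any string of length >= |Q| passes through |Q|+1 states while reading its first |Q| symbols,
so by pigeonhole some state repeats, giving the loop that can be pumped.
Here |Q| = 10
Therefore the proof uses p = 10

10


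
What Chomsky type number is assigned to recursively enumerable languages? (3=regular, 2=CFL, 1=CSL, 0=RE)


Chomsky hierarchy levels:
  Type 3: Regular (DFA/NFA/regex)
  Type 2: Context-free (PDA)
  Type 1: Context-sensitive
  Type 0: Recursively enumerable (TM)
'recursively enumerable' corresponds to Type 0

0


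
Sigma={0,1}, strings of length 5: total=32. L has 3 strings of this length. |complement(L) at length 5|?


Alphabet: {0,1}
String length: 5
Total strings of length 5 = 2^5 = 32
Strings in L = 3
Complement = total - |L|
= 32 - 3
= 29

29


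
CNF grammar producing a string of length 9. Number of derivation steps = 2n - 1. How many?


Chomsky Normal Form derivation:
String length n = 9
Each step either:
  - Splits a nonterminal into two (n-1 such steps)
  - Converts a nonterminal to terminal (n such steps)
Total = (n-1) + n = 2n - 1
= 2(9) - 1
= 18 - 1
= 17

17


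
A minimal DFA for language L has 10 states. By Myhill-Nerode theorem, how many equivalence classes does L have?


Myhill-Nerode theorem:
Number of equivalence classes = number of states in minimal DFA
Minimal DFA states = 10
Therefore equivalence classes = 10

10


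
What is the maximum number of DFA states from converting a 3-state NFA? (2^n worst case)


NFA has 3 states
Subset construction: each DFA state = subset of NFA states
Maximum subsets = 2^3
2^3 = 8

8


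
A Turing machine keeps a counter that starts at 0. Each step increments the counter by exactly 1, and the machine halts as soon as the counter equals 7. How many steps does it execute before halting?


Counter starts at 0. Counting sequence:
  Step 1: counter = 1
  Step 2: counter = 2
  Step 3: counter = 3
  Step 4: counter = 4
  Step 5: counter = 5
  Step 6: counter = 6
  Step 7: counter = 7
Counter reached 7 -> halt
Total steps = 7

7


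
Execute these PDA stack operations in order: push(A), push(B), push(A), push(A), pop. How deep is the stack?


Tracing stack operations:
  push(A) -> stack = [A], depth=1
  push(B) -> stack = [A,B], depth=2
  push(A) -> stack = [A,B,A], depth=3
  push(A) -> stack = [A,B,A,A], depth=4
  pop -> removed A, stack = [A,B,A], depth=3
Final depth = 3

3


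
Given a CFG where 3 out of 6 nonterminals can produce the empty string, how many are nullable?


Nonterminals: {S, A, B, C, D, E}
A nonterminal is nullable if it can derive epsilon
Counting nullable nonterminals: 3
Total nullable = 3

3


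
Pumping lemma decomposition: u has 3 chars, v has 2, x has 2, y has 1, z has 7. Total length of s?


|s| = |u| + |v| + |x| + |y| + |z|
= 3 + 2 + 2 + 1 + 7
= 5 + 2 + 8
= 7 + 8
= 15

15


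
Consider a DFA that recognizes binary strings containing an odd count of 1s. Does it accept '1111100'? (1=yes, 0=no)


DFA has 2 states: q_even (start, accept=no) and q_odd
Processing string '1111100' character by character:
  Position 0: read '1', 1-count=1 -> q_odd
  Position 1: read '1', 1-count=2 -> q_even
  Position 2: read '1', 1-count=3 -> q_odd
  Position 3: read '1', 1-count=4 -> q_even
  Position 4: read '1', 1-count=5 -> q_odd
  Position 5: read '0', 1-count=5 -> q_odd (no change)
  Position 6: read '0', 1-count=5 -> q_odd (no change)
Final state: q_odd, total 1s = 5 (odd); the DFA requires an odd count -> accept

1


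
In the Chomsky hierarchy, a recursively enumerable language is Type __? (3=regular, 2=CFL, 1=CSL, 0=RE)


Chomsky hierarchy levels:
  Type 3: Regular (DFA/NFA/regex)
  Type 2: Context-free (PDA)
  Type 1: Context-sensitive
  Type 0: Recursively enumerable (TM)
'recursively enumerable' corresponds to Type 0

0


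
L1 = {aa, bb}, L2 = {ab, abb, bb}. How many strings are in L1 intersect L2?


L1 = {aa, bb}
L2 = {ab, abb, bb}
Checking each string in L1 against L2:
  'aa': in L2? No
  'bb': in L2? Yes
Intersection = {bb}
|L1 ∩ L2| = 1

1


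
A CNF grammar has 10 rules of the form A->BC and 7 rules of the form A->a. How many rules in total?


CNF allows two rule forms:
  A -> BC (binary): 10 rules
  A -> a (terminal): 7 rules
Total = 10 + 7 = 17

17


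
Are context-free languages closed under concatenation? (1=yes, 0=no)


CFL closure properties:
  Closed under: union, concatenation, Kleene star
  NOT closed under: intersection, complement
Operation 'concatenation' is in closed list -> Yes (closed)

1


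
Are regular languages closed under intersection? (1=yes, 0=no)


Regular languages are closed under:
- Union (DFA product construction)
- Intersection (DFA product construction)
- Complement (swap accept/reject states)
- Concatenation (NFA construction)
- Kleene star (NFA construction)
intersection is in this list
Therefore: closed

1


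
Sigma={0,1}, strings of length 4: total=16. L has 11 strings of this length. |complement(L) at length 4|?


Alphabet: {0,1}
String length: 4
Total strings of length 4 = 2^4 = 16
Strings in L = 11
Complement = total - |L|
= 16 - 11
= 5

5


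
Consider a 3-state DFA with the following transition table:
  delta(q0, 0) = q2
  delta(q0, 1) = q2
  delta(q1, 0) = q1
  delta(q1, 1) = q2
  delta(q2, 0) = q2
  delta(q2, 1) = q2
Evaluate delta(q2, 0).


Looking up transition function:
delta(q2, 0) in the table
Row: q2, Column: 0
Result: q2

q2


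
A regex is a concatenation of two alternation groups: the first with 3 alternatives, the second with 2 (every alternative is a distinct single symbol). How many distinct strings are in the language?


First group: 3 alternatives
Second group: 2 alternatives
Concatenation: each choice from group 1 pairs with each from group 2
Total = 3 x 2 = 6

6


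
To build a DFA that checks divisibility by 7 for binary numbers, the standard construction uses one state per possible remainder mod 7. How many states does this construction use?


Divisibility by 7 is tracked via the remainder mod 7: 0, 1, ..., 6
The construction assigns one state to each remainder
Number of remainders = 7

7


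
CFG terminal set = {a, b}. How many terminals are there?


Terminal symbols: a, b
Counting each: a (#1), b (#2)
Total = 2

2


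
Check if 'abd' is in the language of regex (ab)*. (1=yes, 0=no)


Pattern: (ab)*
String: 'abd'
Pattern requires: zero or more repetitions of 'ab'
Length 3 is odd -> cannot be (ab)* -> no match
Result: 0

0


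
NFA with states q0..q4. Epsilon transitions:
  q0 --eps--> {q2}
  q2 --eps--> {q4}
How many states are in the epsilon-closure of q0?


Starting from q0
Initialize closure = {q0}
Follow epsilon from q0 -> add q2
Follow epsilon from q2 -> add q4
Final closure: {q0, q2, q4}
Size = 3

3


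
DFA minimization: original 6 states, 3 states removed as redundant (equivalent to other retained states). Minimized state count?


Original DFA: 6 states
Redundant states removed: 3
Minimized states = original - removed
= 6 - 3
= 3

3


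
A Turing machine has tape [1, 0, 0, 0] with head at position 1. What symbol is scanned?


Tape: [1, 0, 0, 0]
Positions: 0 1 2 3
Values:    1 0 0 0
Head at position 1
tape[1] = 0

0


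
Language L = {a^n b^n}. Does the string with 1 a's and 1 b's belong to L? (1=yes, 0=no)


Language requires equal numbers of a's and b's
PDA pushes for each 'a', pops for each 'b'
Number of a's = 1
Number of b's = 1
1 == 1 -> Accept

1


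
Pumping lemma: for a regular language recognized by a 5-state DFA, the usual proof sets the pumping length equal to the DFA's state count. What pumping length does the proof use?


Pumping lemma for regular languages (standard proof):
Take p = |Q|, the number of DFA states.
Any string of length >= |Q| passes through |Q|+1 states while reading its first |Q| symbols,
so by pigeonhole some state repeats, giving the loop that can be pumped.
Here |Q| = 5
Therefore the proof uses p = 5

5


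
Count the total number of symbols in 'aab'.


String: 'aab'
Counting characters:
  'a' appears 2 time(s)
  'b' appears 1 time(s)
Total length = 2 + 1 = 3

3


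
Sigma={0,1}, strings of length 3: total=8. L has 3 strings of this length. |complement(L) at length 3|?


Alphabet: {0,1}
String length: 3
Total strings of length 3 = 2^3 = 8
Strings in L = 3
Complement = total - |L|
= 8 - 3
= 5

5


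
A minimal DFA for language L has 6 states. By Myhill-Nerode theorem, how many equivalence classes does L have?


Myhill-Nerode theorem:
Number of equivalence classes = number of states in minimal DFA
Minimal DFA states = 6
Therefore equivalence classes = 6

6


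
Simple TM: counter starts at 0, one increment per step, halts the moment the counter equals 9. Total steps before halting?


Counter starts at 0. Counting sequence:
  Step 1: counter = 1
  Step 2: counter = 2
  Step 3: counter = 3
  Step 4: counter = 4
  Step 5: counter = 5
  Step 6: counter = 6
  ...
  Step 9: counter = 9
Counter reached 9 -> halt
Total steps = 9

9


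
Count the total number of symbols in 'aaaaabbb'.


String: 'aaaaabbb'
Counting characters:
  'a' appears 5 time(s)
  'b' appears 3 time(s)
Total length = 5 + 3 = 8

8


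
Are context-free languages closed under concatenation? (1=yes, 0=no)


CFL closure properties:
  Closed under: union, concatenation, Kleene star
  NOT closed under: intersection, complement
Operation 'concatenation' is in closed list -> Yes (closed)

1


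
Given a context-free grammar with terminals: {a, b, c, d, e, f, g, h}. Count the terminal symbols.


Terminal symbols: a, b, c, d, e, f, g, h
Counting each: a (#1), b (#2), c (#3), d (#4), e (#5), f (#6), g (#7), h (#8)
Total = 8

8


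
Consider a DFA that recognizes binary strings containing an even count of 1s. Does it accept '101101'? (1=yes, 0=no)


DFA has 2 states: q_even (start, accept=yes) and q_odd
Processing string '101101' character by character:
  Position 0: read '1', 1-count=1 -> q_odd
  Position 1: read '0', 1-count=1 -> q_odd (no change)
  Position 2: read '1', 1-count=2 -> q_even
  Position 3: read '1', 1-count=3 -> q_odd
  Position 4: read '0', 1-count=3 -> q_odd (no change)
  Position 5: read '1', 1-count=4 -> q_even
Final state: q_even, total 1s = 4 (even); the DFA requires an even count -> accept

1


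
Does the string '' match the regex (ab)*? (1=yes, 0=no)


Pattern: (ab)*
String: ''
Pattern requires: zero or more repetitions of 'ab'
Pairs: []
All pairs are 'ab'? Yes
Result: 1

1


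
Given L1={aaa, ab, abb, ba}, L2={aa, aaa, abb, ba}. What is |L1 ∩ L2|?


L1 = {aaa, ab, abb, ba}
L2 = {aa, aaa, abb, ba}
Checking each string in L1 against L2:
  'aaa': in L2? Yes
  'ab': in L2? No
  'abb': in L2? Yes
  'ba': in L2? Yes
Intersection = {aaa, abb, ba}
|L1 ∩ L2| = 3

3


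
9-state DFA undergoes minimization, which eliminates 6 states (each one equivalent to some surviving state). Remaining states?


Original DFA: 9 states
Redundant states removed: 6
Minimized states = original - removed
= 9 - 6
= 3

3


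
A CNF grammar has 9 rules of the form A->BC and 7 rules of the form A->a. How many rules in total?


CNF allows two rule forms:
  A -> BC (binary): 9 rules
  A -> a (terminal): 7 rules
Total = 9 + 7 = 16

16


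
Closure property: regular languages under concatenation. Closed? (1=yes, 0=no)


Regular languages are closed under:
- Union (DFA product construction)
- Intersection (DFA product construction)
- Complement (swap accept/reject states)
- Concatenation (NFA construction)
- Kleene star (NFA construction)
concatenation is in this list
Therefore: closed

1


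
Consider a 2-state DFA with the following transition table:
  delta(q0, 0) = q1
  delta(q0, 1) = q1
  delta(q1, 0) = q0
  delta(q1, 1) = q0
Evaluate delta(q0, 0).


Looking up transition function:
delta(q0, 0) in the table
Row: q0, Column: 0
Result: q1

q1


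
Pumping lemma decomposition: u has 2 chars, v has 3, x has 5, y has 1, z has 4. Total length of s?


|s| = |u| + |v| + |x| + |y| + |z|
= 2 + 3 + 5 + 1 + 4
= 5 + 5 + 5
= 10 + 5
= 15

15


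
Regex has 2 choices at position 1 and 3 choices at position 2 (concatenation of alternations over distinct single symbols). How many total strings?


First group: 2 alternatives
Second group: 3 alternatives
Concatenation: each choice from group 1 pairs with each from group 2
Total = 2 x 3 = 6

6


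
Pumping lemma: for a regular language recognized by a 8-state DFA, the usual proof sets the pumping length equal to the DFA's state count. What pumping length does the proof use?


Pumping lemma for regular languages (standard proof):
Take p = |Q|, the number of DFA states.
Any string of length >= |Q| passes through |Q|+1 states while reading its first |Q| symbols,
so by pigeonhole some state repeats, giving the loop that can be pumped.
Here |Q| = 8
Therefore the proof uses p = 8

8


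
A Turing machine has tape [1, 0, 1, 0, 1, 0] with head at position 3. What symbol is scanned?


Tape: [1, 0, 1, 0, 1, 0]
Positions: 0 1 2 3 4 5
Values:    1 0 1 0 1 0
Head at position 3
tape[3] = 0

0


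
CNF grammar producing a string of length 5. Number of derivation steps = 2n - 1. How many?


Chomsky Normal Form derivation:
String length n = 5
Each step either:
  - Splits a nonterminal into two (n-1 such steps)
  - Converts a nonterminal to terminal (n such steps)
Total = (n-1) + n = 2n - 1
= 2(5) - 1
= 10 - 1
= 9

9


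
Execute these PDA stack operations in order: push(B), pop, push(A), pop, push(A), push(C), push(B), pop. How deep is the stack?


Tracing stack operations:
  push(B) -> stack = [B], depth=1
  pop -> removed B, stack = [], depth=0
  push(A) -> stack = [A], depth=1
  pop -> removed A, stack = [], depth=0
  push(A) -> stack = [A], depth=1
  push(C) -> stack = [A,C], depth=2
  push(B) -> stack = [A,C,B], depth=3
  pop -> removed B, stack = [A,C], depth=2
Final depth = 2

2


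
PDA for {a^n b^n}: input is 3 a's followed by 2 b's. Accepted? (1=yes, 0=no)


Language requires equal numbers of a's and b's
PDA pushes for each 'a', pops for each 'b'
Number of a's = 3
Number of b's = 2
3 != 2 -> Reject

0


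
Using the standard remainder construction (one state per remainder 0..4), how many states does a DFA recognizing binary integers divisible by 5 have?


Divisibility by 5 is tracked via the remainder mod 5: 0, 1, ..., 4
The construction assigns one state to each remainder
Number of remainders = 5

5


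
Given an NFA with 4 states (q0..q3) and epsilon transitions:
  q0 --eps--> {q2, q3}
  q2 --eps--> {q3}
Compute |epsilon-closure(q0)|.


Starting from q0
Initialize closure = {q0}
Follow epsilon from q0 -> add q2
Follow epsilon from q0 -> add q3
Final closure: {q0, q2, q3}
Size = 3

3


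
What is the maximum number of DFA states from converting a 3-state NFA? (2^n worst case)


NFA has 3 states
Subset construction: each DFA state = subset of NFA states
Maximum subsets = 2^3
2^3 = 8

8


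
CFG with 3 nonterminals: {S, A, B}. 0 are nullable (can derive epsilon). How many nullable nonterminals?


Nonterminals: {S, A, B}
A nonterminal is nullable if it can derive epsilon
Counting nullable nonterminals: 0
Total nullable = 0

0


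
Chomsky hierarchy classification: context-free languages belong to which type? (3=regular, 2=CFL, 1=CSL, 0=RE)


Chomsky hierarchy levels:
  Type 3: Regular (DFA/NFA/regex)
  Type 2: Context-free (PDA)
  Type 1: Context-sensitive
  Type 0: Recursively enumerable (TM)
'context-free' corresponds to Type 2

2


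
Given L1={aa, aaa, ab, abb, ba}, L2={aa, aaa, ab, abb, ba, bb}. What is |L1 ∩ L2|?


L1 = {aa, aaa, ab, abb, ba}
L2 = {aa, aaa, ab, abb, ba, bb}
Checking each string in L1 against L2:
  'aa': in L2? Yes
  'aaa': in L2? Yes
  'ab': in L2? Yes
  'abb': in L2? Yes
  'ba': in L2? Yes
Intersection = {aa, aaa, ab, abb, ba}
|L1 ∩ L2| = 5

5


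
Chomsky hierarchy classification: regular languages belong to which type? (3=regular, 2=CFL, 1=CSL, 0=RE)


Chomsky hierarchy levels:
  Type 3: Regular (DFA/NFA/regex)
  Type 2: Context-free (PDA)
  Type 1: Context-sensitive
  Type 0: Recursively enumerable (TM)
'regular' corresponds to Type 3

3


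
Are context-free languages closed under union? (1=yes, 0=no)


CFL closure properties:
  Closed under: union, concatenation, Kleene star
  NOT closed under: intersection, complement
Operation 'union' is in closed list -> Yes (closed)

1


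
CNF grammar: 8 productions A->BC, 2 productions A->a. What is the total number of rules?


CNF allows two rule forms:
  A -> BC (binary): 8 rules
  A -> a (terminal): 2 rules
Total = 8 + 2 = 10

10


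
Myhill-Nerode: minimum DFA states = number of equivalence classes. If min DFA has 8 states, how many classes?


Myhill-Nerode theorem:
Number of equivalence classes = number of states in minimal DFA
Minimal DFA states = 8
Therefore equivalence classes = 8

8


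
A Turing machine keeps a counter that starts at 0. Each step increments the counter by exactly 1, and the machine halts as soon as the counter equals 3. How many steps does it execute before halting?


Counter starts at 0. Counting sequence:
  Step 1: counter = 1
  Step 2: counter = 2
  Step 3: counter = 3
Counter reached 3 -> halt
Total steps = 3

3


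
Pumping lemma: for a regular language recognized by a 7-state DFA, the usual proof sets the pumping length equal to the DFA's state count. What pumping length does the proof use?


Pumping lemma for regular languages (standard proof):
Take p = |Q|, the number of DFA states.
Any string of length >= |Q| passes through |Q|+1 states while reading its first |Q| symbols,
so by pigeonhole some state repeats, giving the loop that can be pumped.
Here |Q| = 7
Therefore the proof uses p = 7

7


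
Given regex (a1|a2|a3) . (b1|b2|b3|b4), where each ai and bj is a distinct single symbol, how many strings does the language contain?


First group: 3 alternatives
Second group: 4 alternatives
Concatenation: each choice from group 1 pairs with each from group 2
Total = 3 x 4 = 12

12


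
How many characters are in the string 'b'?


String: 'b'
Counting characters:
  'b' appears 1 time(s)
Total length = 0 + 1 = 1

1


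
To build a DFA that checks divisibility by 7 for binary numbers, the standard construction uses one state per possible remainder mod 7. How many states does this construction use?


Divisibility by 7 is tracked via the remainder mod 7: 0, 1, ..., 6
The construction assigns one state to each remainder
Number of remainders = 7

7


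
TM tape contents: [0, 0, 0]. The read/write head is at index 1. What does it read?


Tape: [0, 0, 0]
Positions: 0 1 2
Values:    0 0 0
Head at position 1
tape[1] = 0

0


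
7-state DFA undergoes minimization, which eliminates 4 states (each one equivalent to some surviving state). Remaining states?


Original DFA: 7 states
Redundant states removed: 4
Minimized states = original - removed
= 7 - 4
= 3

3


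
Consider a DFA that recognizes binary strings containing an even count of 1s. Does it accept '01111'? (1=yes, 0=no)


DFA has 2 states: q_even (start, accept=yes) and q_odd
Processing string '01111' character by character:
  Position 0: read '0', 1-count=0 -> q_even (no change)
  Position 1: read '1', 1-count=1 -> q_odd
  Position 2: read '1', 1-count=2 -> q_even
  Position 3: read '1', 1-count=3 -> q_odd
  Position 4: read '1', 1-count=4 -> q_even
Final state: q_even, total 1s = 4 (even); the DFA requires an even count -> accept

1


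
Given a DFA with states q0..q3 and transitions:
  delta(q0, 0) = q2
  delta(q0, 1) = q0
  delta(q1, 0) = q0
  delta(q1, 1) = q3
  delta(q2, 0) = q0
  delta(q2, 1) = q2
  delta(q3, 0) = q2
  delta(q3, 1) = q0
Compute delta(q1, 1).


Looking up transition function:
delta(q1, 1) in the table
Row: q1, Column: 1
Result: q3

q3


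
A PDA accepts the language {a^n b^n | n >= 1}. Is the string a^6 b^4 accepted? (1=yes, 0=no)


Language requires equal numbers of a's and b's
PDA pushes for each 'a', pops for each 'b'
Number of a's = 6
Number of b's = 4
6 != 4 -> Reject

0


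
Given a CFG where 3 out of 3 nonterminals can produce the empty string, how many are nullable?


Nonterminals: {S, A, B}
A nonterminal is nullable if it can derive epsilon
Counting nullable nonterminals: 3
Total nullable = 3

3


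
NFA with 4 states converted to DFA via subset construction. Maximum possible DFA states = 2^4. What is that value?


NFA has 4 states
Subset construction: each DFA state = subset of NFA states
Maximum subsets = 2^4
2^4 = 16

16


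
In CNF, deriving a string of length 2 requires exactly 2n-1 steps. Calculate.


Chomsky Normal Form derivation:
String length n = 2
Each step either:
  - Splits a nonterminal into two (n-1 such steps)
  - Converts a nonterminal to terminal (n such steps)
Total = (n-1) + n = 2n - 1
= 2(2) - 1
= 4 - 1
= 3

3


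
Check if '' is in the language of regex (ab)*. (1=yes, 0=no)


Pattern: (ab)*
String: ''
Pattern requires: zero or more repetitions of 'ab'
Pairs: []
All pairs are 'ab'? Yes
Result: 1

1


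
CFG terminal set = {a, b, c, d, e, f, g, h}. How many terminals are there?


Terminal symbols: a, b, c, d, e, f, g, h
Counting each: a (#1), b (#2), c (#3), d (#4), e (#5), f (#6), g (#7), h (#8)
Total = 8

8


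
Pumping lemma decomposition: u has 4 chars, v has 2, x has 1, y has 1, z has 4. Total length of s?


|s| = |u| + |v| + |x| + |y| + |z|
= 4 + 2 + 1 + 1 + 4
= 6 + 1 + 5
= 7 + 5
= 12

12


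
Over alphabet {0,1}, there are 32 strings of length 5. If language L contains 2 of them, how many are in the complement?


Alphabet: {0,1}
String length: 5
Total strings of length 5 = 2^5 = 32
Strings in L = 2
Complement = total - |L|
= 32 - 2
= 30

30


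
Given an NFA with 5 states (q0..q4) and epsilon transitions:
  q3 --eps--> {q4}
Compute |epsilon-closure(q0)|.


Starting from q0
Initialize closure = {q0}
q0 has no outgoing epsilon transitions -> nothing to add
Final closure: {q0}
Size = 1

1


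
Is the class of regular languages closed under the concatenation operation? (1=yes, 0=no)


Regular languages are closed under:
- Union (DFA product construction)
- Intersection (DFA product construction)
- Complement (swap accept/reject states)
- Concatenation (NFA construction)
- Kleene star (NFA construction)
concatenation is in this list
Therefore: closed

1


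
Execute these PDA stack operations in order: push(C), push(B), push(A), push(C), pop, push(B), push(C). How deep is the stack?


Tracing stack operations:
  push(C) -> stack = [C], depth=1
  push(B) -> stack = [C,B], depth=2
  push(A) -> stack = [C,B,A], depth=3
  push(C) -> stack = [C,B,A,C], depth=4
  pop -> removed C, stack = [C,B,A], depth=3
  push(B) -> stack = [C,B,A,B], depth=4
  push(C) -> stack = [C,B,A,B,C], depth=5
Final depth = 5

5


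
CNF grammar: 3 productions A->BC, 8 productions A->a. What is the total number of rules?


CNF allows two rule forms:
  A -> BC (binary): 3 rules
  A -> a (terminal): 8 rules
Total = 3 + 8 = 11

11


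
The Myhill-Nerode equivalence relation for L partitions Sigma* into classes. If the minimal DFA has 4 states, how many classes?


Myhill-Nerode theorem:
Number of equivalence classes = number of states in minimal DFA
Minimal DFA states = 4
Therefore equivalence classes = 4

4


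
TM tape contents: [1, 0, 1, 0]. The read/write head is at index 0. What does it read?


Tape: [1, 0, 1, 0]
Positions: 0 1 2 3
Values:    1 0 1 0
Head at position 0
tape[0] = 1

1


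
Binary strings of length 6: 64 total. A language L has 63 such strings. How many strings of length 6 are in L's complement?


Alphabet: {0,1}
String length: 6
Total strings of length 6 = 2^6 = 64
Strings in L = 63
Complement = total - |L|
= 64 - 63
= 1

1


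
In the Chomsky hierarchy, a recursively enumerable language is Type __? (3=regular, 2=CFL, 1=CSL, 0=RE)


Chomsky hierarchy levels:
  Type 3: Regular (DFA/NFA/regex)
  Type 2: Context-free (PDA)
  Type 1: Context-sensitive
  Type 0: Recursively enumerable (TM)
'recursively enumerable' corresponds to Type 0

0


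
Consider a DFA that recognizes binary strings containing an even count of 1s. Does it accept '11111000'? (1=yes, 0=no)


DFA has 2 states: q_even (start, accept=yes) and q_odd
Processing string '11111000' character by character:
  Position 0: read '1', 1-count=1 -> q_odd
  Position 1: read '1', 1-count=2 -> q_even
  Position 2: read '1', 1-count=3 -> q_odd
  Position 3: read '1', 1-count=4 -> q_even
  Position 4: read '1', 1-count=5 -> q_odd
  Position 5: read '0', 1-count=5 -> q_odd (no change)
  Position 6: read '0', 1-count=5 -> q_odd (no change)
  Position 7: read '0', 1-count=5 -> q_odd (no change)
Final state: q_odd, total 1s = 5 (odd); the DFA requires an even count -> reject

0


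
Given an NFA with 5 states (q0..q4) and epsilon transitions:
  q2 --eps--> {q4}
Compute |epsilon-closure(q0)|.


Starting from q0
Initialize closure = {q0}
q0 has no outgoing epsilon transitions -> nothing to add
Final closure: {q0}
Size = 1

1


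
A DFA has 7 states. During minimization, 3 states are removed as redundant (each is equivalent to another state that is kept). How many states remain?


Original DFA: 7 states
Redundant states removed: 3
Minimized states = original - removed
= 7 - 3
= 4

4


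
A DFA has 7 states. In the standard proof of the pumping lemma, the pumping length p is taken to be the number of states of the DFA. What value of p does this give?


Pumping lemma for regular languages (standard proof):
Take p = |Q|, the number of DFA states.
Any string of length >= |Q| passes through |Q|+1 states while reading its first |Q| symbols,
so by pigeonhole some state repeats, giving the loop that can be pumped.
Here |Q| = 7
Therefore the proof uses p = 7

7


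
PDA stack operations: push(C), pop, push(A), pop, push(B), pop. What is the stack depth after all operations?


Tracing stack operations:
  push(C) -> stack = [C], depth=1
  pop -> removed C, stack = [], depth=0
  push(A) -> stack = [A], depth=1
  pop -> removed A, stack = [], depth=0
  push(B) -> stack = [B], depth=1
  pop -> removed B, stack = [], depth=0
Final depth = 0

0


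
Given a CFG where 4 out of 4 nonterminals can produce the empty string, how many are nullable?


Nonterminals: {S, A, B, C}
A nonterminal is nullable if it can derive epsilon
Counting nullable nonterminals: 4
Total nullable = 4

4


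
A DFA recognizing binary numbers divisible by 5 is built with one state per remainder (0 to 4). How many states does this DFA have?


Divisibility by 5 is tracked via the remainder mod 5: 0, 1, ..., 4
The construction assigns one state to each remainder
Number of remainders = 5

5


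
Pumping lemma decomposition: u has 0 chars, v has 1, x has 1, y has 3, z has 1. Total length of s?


|s| = |u| + |v| + |x| + |y| + |z|
= 0 + 1 + 1 + 3 + 1
= 1 + 1 + 4
= 2 + 4
= 6

6


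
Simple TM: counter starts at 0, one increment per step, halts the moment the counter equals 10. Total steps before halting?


Counter starts at 0. Counting sequence:
  Step 1: counter = 1
  Step 2: counter = 2
  Step 3: counter = 3
  Step 4: counter = 4
  Step 5: counter = 5
  Step 6: counter = 6
  ...
  Step 10: counter = 10
Counter reached 10 -> halt
Total steps = 10

10


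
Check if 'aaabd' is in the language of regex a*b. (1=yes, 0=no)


Pattern: a*b
String: 'aaabd'
Pattern requires: zero or more 'a's followed by exactly one 'b'
Found 3 leading 'a's
Remaining: 'bd'
Remaining is not 'b' -> no match
Result: 0

0


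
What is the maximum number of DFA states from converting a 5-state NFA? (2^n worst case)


NFA has 5 states
Subset construction: each DFA state = subset of NFA states
Maximum subsets = 2^5
2^5 = 32

32


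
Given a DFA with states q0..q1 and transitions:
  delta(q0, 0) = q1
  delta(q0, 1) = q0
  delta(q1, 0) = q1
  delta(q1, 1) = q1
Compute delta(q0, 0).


Looking up transition function:
delta(q0, 0) in the table
Row: q0, Column: 0
Result: q1

q1


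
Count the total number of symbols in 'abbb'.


String: 'abbb'
Counting characters:
  'a' appears 1 time(s)
  'b' appears 3 time(s)
Total length = 1 + 3 = 4

4


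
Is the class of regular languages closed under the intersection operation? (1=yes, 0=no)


Regular languages are closed under:
- Union (DFA product construction)
- Intersection (DFA product construction)
- Complement (swap accept/reject states)
- Concatenation (NFA construction)
- Kleene star (NFA construction)
intersection is in this list
Therefore: closed

1


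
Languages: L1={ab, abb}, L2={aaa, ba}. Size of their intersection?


L1 = {ab, abb}
L2 = {aaa, ba}
Checking each string in L1 against L2:
  'ab': in L2? No
  'abb': in L2? No
Intersection = {}
|L1 ∩ L2| = 0

0


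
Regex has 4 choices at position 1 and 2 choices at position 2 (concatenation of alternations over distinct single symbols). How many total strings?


First group: 4 alternatives
Second group: 2 alternatives
Concatenation: each choice from group 1 pairs with each from group 2
Total = 4 x 2 = 8

8


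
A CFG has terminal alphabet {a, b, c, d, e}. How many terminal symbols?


Terminal symbols: a, b, c, d, e
Counting each: a (#1), b (#2), c (#3), d (#4), e (#5)
Total = 5

5


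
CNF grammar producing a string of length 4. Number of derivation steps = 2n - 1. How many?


Chomsky Normal Form derivation:
String length n = 4
Each step either:
  - Splits a nonterminal into two (n-1 such steps)
  - Converts a nonterminal to terminal (n such steps)
Total = (n-1) + n = 2n - 1
= 2(4) - 1
= 8 - 1
= 7

7


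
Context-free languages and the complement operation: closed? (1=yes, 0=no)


CFL closure properties:
  Closed under: union, concatenation, Kleene star
  NOT closed under: intersection, complement
Operation 'complement' is in not-closed list -> No (not closed)

0


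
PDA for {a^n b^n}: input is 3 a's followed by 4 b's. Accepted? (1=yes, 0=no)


Language requires equal numbers of a's and b's
PDA pushes for each 'a', pops for each 'b'
Number of a's = 3
Number of b's = 4
3 != 4 -> Reject

0


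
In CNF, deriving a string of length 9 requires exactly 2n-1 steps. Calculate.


Chomsky Normal Form derivation:
String length n = 9
Each step either:
  - Splits a nonterminal into two (n-1 such steps)
  - Converts a nonterminal to terminal (n such steps)
Total = (n-1) + n = 2n - 1
= 2(9) - 1
= 18 - 1
= 17

17


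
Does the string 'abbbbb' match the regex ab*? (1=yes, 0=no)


Pattern: ab*
String: 'abbbbb'
Pattern requires: exactly one 'a' followed by zero or more 'b's
First char is 'a' -> OK
Rest 'bbbbb': all b's? Yes
Result: 1

1


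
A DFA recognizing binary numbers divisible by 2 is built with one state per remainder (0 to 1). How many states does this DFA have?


Divisibility by 2 is tracked via the remainder mod 2: 0, 1, ..., 1
The construction assigns one state to each remainder
Number of remainders = 2

2


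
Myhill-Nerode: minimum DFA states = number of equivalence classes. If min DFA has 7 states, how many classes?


Myhill-Nerode theorem:
Number of equivalence classes = number of states in minimal DFA
Minimal DFA states = 7
Therefore equivalence classes = 7

7


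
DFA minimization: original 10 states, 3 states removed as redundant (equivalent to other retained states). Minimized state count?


Original DFA: 10 states
Redundant states removed: 3
Minimized states = original - removed
= 10 - 3
= 7

7


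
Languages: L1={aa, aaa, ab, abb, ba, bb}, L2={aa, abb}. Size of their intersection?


L1 = {aa, aaa, ab, abb, ba, bb}
L2 = {aa, abb}
Checking each string in L1 against L2:
  'aa': in L2? Yes
  'aaa': in L2? No
  'ab': in L2? No
  'abb': in L2? Yes
  'ba': in L2? No
  'bb': in L2? No
Intersection = {aa, abb}
|L1 ∩ L2| = 2

2


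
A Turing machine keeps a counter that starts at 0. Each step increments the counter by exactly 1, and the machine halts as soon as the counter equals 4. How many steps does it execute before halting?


Counter starts at 0. Counting sequence:
  Step 1: counter = 1
  Step 2: counter = 2
  Step 3: counter = 3
  Step 4: counter = 4
Counter reached 4 -> halt
Total steps = 4

4


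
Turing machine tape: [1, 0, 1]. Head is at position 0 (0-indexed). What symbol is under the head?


Tape: [1, 0, 1]
Positions: 0 1 2
Values:    1 0 1
Head at position 0
tape[0] = 1

1


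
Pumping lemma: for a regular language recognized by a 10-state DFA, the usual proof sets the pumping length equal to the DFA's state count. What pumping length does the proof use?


Pumping lemma for regular languages (standard proof):
Take p = |Q|, the number of DFA states.
Any string of length >= |Q| passes through |Q|+1 states while reading its first |Q| symbols,
so by pigeonhole some state repeats, giving the loop that can be pumped.
Here |Q| = 10
Therefore the proof uses p = 10

10


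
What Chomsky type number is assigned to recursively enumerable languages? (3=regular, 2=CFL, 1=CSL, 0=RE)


Chomsky hierarchy levels:
  Type 3: Regular (DFA/NFA/regex)
  Type 2: Context-free (PDA)
  Type 1: Context-sensitive
  Type 0: Recursively enumerable (TM)
'recursively enumerable' corresponds to Type 0

0


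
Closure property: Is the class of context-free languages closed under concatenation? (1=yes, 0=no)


CFL closure properties:
  Closed under: union, concatenation, Kleene star
  NOT closed under: intersection, complement
Operation 'concatenation' is in closed list -> Yes (closed)

1


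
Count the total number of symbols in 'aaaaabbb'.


String: 'aaaaabbb'
Counting characters:
  'a' appears 5 time(s)
  'b' appears 3 time(s)
Total length = 5 + 3 = 8

8


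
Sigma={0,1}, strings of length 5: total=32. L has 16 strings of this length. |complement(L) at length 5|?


Alphabet: {0,1}
String length: 5
Total strings of length 5 = 2^5 = 32
Strings in L = 16
Complement = total - |L|
= 32 - 16
= 16

16


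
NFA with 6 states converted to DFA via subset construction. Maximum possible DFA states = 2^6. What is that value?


NFA has 6 states
Subset construction: each DFA state = subset of NFA states
Maximum subsets = 2^6
2^6 = 64

64


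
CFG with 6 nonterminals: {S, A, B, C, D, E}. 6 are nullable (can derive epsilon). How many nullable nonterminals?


Nonterminals: {S, A, B, C, D, E}
A nonterminal is nullable if it can derive epsilon
Counting nullable nonterminals: 6
Total nullable = 6

6


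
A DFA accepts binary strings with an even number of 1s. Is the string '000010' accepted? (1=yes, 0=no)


DFA has 2 states: q_even (start, accept=yes) and q_odd
Processing string '000010' character by character:
  Position 0: read '0', 1-count=0 -> q_even (no change)
  Position 1: read '0', 1-count=0 -> q_even (no change)
  Position 2: read '0', 1-count=0 -> q_even (no change)
  Position 3: read '0', 1-count=0 -> q_even (no change)
  Position 4: read '1', 1-count=1 -> q_odd
  Position 5: read '0', 1-count=1 -> q_odd (no change)
Final state: q_odd, total 1s = 1 (odd); the DFA requires an even count -> reject

0


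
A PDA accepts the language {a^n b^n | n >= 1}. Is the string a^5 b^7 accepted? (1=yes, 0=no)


Language requires equal numbers of a's and b's
PDA pushes for each 'a', pops for each 'b'
Number of a's = 5
Number of b's = 7
5 != 7 -> Reject

0


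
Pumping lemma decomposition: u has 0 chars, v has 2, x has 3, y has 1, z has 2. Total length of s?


|s| = |u| + |v| + |x| + |y| + |z|
= 0 + 2 + 3 + 1 + 2
= 2 + 3 + 3
= 5 + 3
= 8

8


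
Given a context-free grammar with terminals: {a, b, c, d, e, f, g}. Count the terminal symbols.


Terminal symbols: a, b, c, d, e, f, g
Counting each: a (#1), b (#2), c (#3), d (#4), e (#5), f (#6), g (#7)
Total = 7

7


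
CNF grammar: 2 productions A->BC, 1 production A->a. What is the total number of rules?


CNF allows two rule forms:
  A -> BC (binary): 2 rules
  A -> a (terminal): 1 rule
Total = 2 + 1 = 3

3


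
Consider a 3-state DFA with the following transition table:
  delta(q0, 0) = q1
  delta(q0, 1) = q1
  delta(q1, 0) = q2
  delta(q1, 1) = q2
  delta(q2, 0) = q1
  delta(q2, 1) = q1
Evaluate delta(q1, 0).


Looking up transition function:
delta(q1, 0) in the table
Row: q1, Column: 0
Result: q2

q2


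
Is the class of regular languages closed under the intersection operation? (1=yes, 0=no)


Regular languages are closed under:
- Union (DFA product construction)
- Intersection (DFA product construction)
- Complement (swap accept/reject states)
- Concatenation (NFA construction)
- Kleene star (NFA construction)
intersection is in this list
Therefore: closed

1
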